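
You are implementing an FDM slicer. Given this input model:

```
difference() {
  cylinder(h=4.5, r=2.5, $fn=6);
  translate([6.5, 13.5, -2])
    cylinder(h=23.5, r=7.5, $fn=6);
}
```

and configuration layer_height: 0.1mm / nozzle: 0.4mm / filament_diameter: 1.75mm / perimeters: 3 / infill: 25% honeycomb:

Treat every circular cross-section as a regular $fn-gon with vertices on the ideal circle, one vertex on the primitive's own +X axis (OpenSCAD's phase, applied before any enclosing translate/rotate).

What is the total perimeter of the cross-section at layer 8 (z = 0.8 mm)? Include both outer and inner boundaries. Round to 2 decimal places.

15.00 mm

At z = 0.8 mm: the r=2.5 cylinder gives a regular 6-gon of circumradius 2.5 (constant along its height) (perimeter = 2·6·2.500·sin(180°/6) = 15.00 mm); the r=7.5 cylinder at (6.5, 13.5) contributes a regular 6-gon of circumradius 7.5 (perimeter = 2·6·7.500·sin(180°/6) = 45.00 mm); Subtracting the remaining from the first: starting from the r=2.5 cylinder, the r=7.5 cylinder at (6.5, 13.5) misses the remaining region (no effect) — boundary = 15.00 mm. Overall, the cross-section is a single solid region. Total boundary length (outer) = 15.00 mm.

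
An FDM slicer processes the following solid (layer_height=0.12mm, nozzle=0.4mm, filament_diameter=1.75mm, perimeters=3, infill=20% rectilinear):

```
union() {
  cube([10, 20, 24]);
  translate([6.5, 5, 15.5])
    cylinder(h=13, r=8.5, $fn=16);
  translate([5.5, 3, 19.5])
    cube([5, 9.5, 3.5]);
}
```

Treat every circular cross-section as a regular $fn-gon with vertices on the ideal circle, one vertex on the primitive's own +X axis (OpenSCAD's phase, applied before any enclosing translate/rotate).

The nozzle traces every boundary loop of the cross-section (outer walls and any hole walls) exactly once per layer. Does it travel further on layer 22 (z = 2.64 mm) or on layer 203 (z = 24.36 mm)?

layer 22 (z = 2.64 mm)

Layer 22 (z = 2.64): the 10×20 cube contributes its full rectangle (perimeter 60.00 mm); the cylinder at (6.5, 5) does not reach this height (z outside [15.5, 28.5]); the cube at (5.5, 3) is absent (z outside [19.5, 23]); Merging all regions: only the 10×20 cube is present, so the union is just that shape — boundary = 60.00 mm. So its perimeter = 60.00 mm. Layer 203 (z = 24.36): the cube does not reach this height (z outside [0, 24]); the cylinder at (6.5, 5): section is a regular 16-gon, circumradius r=8.5 (perimeter = 2·16·8.500·sin(180°/16) = 53.06 mm); the cube at (5.5, 3) is absent (z outside [19.5, 23]); Taking the union: only the r=8.5 cylinder at (6.5, 5) is present, so the union is just that shape — boundary = 53.06 mm. So its perimeter = 53.06 mm. Layer 22 is larger (60.00 vs 53.06 mm).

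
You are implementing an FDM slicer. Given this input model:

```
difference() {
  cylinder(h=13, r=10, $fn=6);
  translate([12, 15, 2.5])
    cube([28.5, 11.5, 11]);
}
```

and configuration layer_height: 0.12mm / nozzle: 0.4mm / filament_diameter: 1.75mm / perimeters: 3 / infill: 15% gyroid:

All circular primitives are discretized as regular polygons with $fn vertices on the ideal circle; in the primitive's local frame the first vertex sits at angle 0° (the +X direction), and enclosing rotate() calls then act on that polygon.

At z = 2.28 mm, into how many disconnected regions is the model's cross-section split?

At z = 2.28 mm: the cylinder: section is a regular 6-gon, circumradius r=10; the cube at (12, 15) is not intersected at this z (z outside [2.5, 13.5]); Subtracting the remaining from the first: none of the subtracted shapes is present at this height, so the r=10 cylinder is unchanged — 1 connected region. The result has 1 disconnected region.

1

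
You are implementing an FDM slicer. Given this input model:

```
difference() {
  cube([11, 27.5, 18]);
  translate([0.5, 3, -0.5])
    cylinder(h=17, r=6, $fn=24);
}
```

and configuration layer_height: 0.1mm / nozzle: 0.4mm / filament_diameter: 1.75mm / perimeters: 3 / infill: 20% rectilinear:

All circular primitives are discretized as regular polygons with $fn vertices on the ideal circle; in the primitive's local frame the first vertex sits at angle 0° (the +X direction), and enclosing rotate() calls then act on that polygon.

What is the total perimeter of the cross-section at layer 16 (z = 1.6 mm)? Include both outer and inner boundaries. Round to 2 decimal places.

75.40 mm

At z = 1.6 mm: the 11×27.5 cube contributes its full rectangle (perimeter 77.00 mm); the cylinder at (0.5, 3): section is a regular 24-gon, circumradius r=6 (perimeter = 2·24·6.000·sin(180°/24) = 37.59 mm); After the difference (first − rest): starting from the 11×27.5 cube, the r=6 cylinder at (0.5, 3) partially overlaps it — only the 49.55 mm² overlap (of its 111.81 mm²) is removed, clipping the outline — boundary = 75.40 mm. Overall, the cross-section is a single solid region. Total boundary length (outer) = 75.40 mm.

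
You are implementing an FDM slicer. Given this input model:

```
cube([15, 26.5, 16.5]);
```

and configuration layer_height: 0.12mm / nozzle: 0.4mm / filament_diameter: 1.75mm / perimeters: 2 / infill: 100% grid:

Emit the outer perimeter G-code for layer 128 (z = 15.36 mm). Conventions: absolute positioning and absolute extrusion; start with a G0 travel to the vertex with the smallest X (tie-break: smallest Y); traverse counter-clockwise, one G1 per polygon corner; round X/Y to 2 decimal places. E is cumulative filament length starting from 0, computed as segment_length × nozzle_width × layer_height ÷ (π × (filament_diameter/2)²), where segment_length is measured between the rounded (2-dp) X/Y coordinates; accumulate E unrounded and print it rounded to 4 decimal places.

At z = 15.36 mm: the 15×26.5 cube contributes its full rectangle. The outline is a single polygon with 4 vertices. Extrusion per mm of travel: 0.4 × 0.12 / (π × 0.875²) = 0.019956. Accumulating E over each segment gives final E = 1.6564.

G0 X0.00 Y0.00 Z15.36
G1 X15.00 Y0.00 E0.2993
G1 X15.00 Y26.50 E0.8282
G1 X0.00 Y26.50 E1.1275
G1 X0.00 Y0.00 E1.6564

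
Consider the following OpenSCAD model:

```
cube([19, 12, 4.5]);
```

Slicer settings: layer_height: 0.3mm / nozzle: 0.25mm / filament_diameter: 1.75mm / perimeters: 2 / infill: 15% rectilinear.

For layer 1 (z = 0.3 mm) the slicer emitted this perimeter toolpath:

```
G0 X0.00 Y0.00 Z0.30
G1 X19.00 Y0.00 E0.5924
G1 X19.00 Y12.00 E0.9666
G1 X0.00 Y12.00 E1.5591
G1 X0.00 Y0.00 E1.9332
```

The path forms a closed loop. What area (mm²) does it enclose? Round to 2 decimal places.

Apply the shoelace formula to the sequence of (X, Y) vertices; enclosed area = 228.00 mm².

228.00 mm²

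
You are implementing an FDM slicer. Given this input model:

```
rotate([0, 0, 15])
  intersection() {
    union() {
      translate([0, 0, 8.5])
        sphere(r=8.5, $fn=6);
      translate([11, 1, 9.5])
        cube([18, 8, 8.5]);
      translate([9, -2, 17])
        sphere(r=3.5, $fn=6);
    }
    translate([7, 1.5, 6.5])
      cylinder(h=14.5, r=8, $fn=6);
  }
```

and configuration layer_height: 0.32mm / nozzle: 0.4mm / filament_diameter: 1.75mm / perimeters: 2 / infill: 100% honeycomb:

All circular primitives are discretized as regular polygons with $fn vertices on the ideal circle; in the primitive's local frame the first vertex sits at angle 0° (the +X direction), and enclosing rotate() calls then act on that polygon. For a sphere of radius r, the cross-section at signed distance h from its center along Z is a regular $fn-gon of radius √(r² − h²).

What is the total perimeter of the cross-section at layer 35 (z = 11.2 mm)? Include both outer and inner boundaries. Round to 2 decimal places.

At z = 11.2 mm: the sphere: section is a regular 6-gon, circumradius = √(r²−h²) = √(8.5²−2.7²) = 8.060 (perimeter = 2·6·8.060·sin(180°/6) = 48.36 mm); the cube at (11, 1) (footprint 18×8) is included at this height (perimeter 52.00 mm); the sphere at (9, -2) does not reach this height (|z−center|=5.800 > r=3.5); Merging all regions: the 2 present regions are separate (no shared area or edge), so areas and boundary lengths simply add and each stays a separate island — boundary = 100.36 mm; the cylinder at (7, 1.5): section is a regular 6-gon, circumradius r=8 (perimeter = 2·6·8.000·sin(180°/6) = 48.00 mm); Keeping only the common overlap: the r=8 cylinder at (7, 1.5) partially overlaps that combined region; clipping to the common part keeps 83.10 mm² — boundary = 52.16 mm; (rotated 15° about Z; rotation is an isometry so areas/perimeters/island counts are preserved). Overall, the cross-section has 2 separate islands. Total boundary length (outer) = 52.16 mm.

52.16 mm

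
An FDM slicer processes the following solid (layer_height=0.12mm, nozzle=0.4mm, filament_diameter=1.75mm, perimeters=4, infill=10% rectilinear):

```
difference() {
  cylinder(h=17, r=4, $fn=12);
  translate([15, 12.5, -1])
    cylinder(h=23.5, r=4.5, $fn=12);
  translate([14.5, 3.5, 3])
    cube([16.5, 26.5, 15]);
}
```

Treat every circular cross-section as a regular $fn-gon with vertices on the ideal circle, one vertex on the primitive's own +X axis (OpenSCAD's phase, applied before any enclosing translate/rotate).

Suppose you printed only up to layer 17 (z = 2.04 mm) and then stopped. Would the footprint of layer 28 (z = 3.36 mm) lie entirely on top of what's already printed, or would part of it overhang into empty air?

Compare the two slices. At z = 2.04: the r=4 cylinder gives a regular 12-gon of circumradius 4 (constant along its height) (area = (12/2)·4.000²·sin(360°/12) = 48.00 mm²); the cylinder at (15, 12.5): section is a regular 12-gon, circumradius r=4.5 (area = (12/2)·4.500²·sin(360°/12) = 60.75 mm²); the cube at (14.5, 3.5) is not intersected at this z (z outside [3, 18]); After the difference (first − rest): starting from the r=4 cylinder (48.00 mm²), the r=4.5 cylinder at (15, 12.5) misses the remaining region (no effect) — area = 48.00 mm². At z = 3.36: the r=4 cylinder contributes a regular 12-gon of circumradius 4 (area = (12/2)·4.000²·sin(360°/12) = 48.00 mm²); the cylinder at (15, 12.5): section is a regular 12-gon, circumradius r=4.5 (area = (12/2)·4.500²·sin(360°/12) = 60.75 mm²); the cube at (14.5, 3.5) (footprint 16.5×26.5) is included at this height (area 437.25 mm²); Subtracting the remaining from the first: starting from the r=4 cylinder (48.00 mm²), the r=4.5 cylinder at (15, 12.5) misses the remaining region (no effect); the 16.5×26.5 cube at (14.5, 3.5) misses the remaining region (no effect) — area = 48.00 mm². Checking containment: the cross-section at z = 3.36 is a subset of the cross-section at z = 2.04.

entirely on top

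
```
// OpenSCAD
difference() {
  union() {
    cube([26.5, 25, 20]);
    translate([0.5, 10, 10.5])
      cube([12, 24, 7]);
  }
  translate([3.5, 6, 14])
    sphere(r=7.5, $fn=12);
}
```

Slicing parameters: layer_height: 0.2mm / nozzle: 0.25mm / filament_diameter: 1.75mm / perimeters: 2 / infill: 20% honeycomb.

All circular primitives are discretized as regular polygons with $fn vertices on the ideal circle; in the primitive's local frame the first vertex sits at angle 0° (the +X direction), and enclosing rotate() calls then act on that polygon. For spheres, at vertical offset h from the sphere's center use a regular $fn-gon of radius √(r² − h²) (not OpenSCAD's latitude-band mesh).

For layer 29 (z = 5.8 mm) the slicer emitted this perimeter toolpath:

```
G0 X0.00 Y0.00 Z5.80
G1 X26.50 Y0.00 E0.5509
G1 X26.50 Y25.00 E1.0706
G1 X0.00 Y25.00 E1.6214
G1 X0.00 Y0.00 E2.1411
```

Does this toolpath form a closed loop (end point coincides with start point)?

yes

Start point (G0): (0.00, 0.00). End point (last G1): the path returns to the start — closed.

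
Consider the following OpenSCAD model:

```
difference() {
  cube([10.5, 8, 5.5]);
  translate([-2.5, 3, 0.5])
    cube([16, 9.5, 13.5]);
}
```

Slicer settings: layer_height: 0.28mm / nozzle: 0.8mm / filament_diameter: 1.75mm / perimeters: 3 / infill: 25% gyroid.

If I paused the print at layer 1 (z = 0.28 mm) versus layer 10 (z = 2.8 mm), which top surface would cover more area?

Layer 1 (z = 0.28): the 10.5×8 cube contributes its full rectangle (area 84.00 mm²); the cube at (-2.5, 3) is absent (z outside [0.5, 14]); Taking the first minus the rest: none of the subtracted shapes is present at this height, so the 10.5×8 cube is unchanged — area = 84.00 mm². So its area = 84.00 mm². Layer 10 (z = 2.8): the cube (footprint 10.5×8) is included at this height (area 84.00 mm²); the cube at (-2.5, 3) (footprint 16×9.5) is included at this height (area 152.00 mm²); Subtracting the remaining from the first: starting from the 10.5×8 cube (84.00 mm²), the 16×9.5 cube at (-2.5, 3) partially overlaps it — only the 52.50 mm² overlap (of its 152.00 mm²) is removed, clipping the outline — area = 31.50 mm². So its area = 31.50 mm². Layer 1 is larger (84.00 vs 31.50 mm²).

layer 1 (z = 0.28 mm)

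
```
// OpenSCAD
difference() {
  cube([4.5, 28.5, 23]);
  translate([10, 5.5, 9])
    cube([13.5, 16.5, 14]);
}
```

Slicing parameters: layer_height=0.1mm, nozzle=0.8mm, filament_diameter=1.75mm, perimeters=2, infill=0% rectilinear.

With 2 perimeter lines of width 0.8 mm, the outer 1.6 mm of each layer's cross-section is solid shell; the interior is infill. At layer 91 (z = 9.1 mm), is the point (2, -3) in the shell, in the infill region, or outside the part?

outside

At z = 9.1 mm: the 4.5×28.5 cube contributes its full rectangle; the cube at (10, 5.5) is present — its section is the full 13.5×16.5 rectangle; After the difference (first − rest): starting from the 4.5×28.5 cube, the 13.5×16.5 cube at (10, 5.5) misses the remaining region (no effect) — 1 connected region. Overall, the cross-section is a single solid region. The nearest boundary edge runs (4.50, 0.00)→(0.00, 0.00); distance from the point to it = 3.00 mm. The point is not inside any of the regions above, so it lies outside the cross-section (3.00 mm from the nearest boundary).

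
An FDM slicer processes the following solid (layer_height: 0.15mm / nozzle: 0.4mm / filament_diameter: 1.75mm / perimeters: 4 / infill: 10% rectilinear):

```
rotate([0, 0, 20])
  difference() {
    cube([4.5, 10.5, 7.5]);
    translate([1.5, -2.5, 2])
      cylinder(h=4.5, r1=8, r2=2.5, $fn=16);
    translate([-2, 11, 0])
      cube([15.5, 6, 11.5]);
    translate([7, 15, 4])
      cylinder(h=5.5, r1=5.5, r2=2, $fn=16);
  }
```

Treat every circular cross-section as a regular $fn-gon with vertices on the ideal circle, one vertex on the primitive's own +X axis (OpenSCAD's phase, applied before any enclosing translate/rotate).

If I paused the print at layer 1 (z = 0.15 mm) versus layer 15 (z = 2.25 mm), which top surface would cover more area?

Layer 1 (z = 0.15): the cube (footprint 4.5×10.5) is included at this height (area 47.25 mm²); the cone at (1.5, -2.5) is absent (z outside [2, 6.5]); the cube at (-2, 11) (footprint 15.5×6) is included at this height (area 93.00 mm²); the cone at (7, 15) is not intersected at this z (z outside [4, 9.5]); Subtracting the remaining from the first: starting from the 4.5×10.5 cube (47.25 mm²), the 15.5×6 cube at (-2, 11) misses the remaining region (no effect) — area = 47.25 mm²; (rotated 20° about Z; rotation is an isometry so areas/perimeters/island counts are preserved). So its area = 47.25 mm². Layer 15 (z = 2.25): the cube is present — its section is the full 4.5×10.5 rectangle (area 47.25 mm²); the cone at (1.5, -2.5) (r1=8→r2=2.5) has section circumradius 7.694 here — a regular 16-gon (area = (16/2)·7.694²·sin(360°/16) = 181.25 mm²); the cube at (-2, 11) (footprint 15.5×6) is included at this height (area 93.00 mm²); the cone at (7, 15) is not intersected at this z (z outside [4, 9.5]); Subtracting the remaining from the first: starting from the 4.5×10.5 cube (47.25 mm²), the cone at (1.5, -2.5) partially overlaps it — only the 22.26 mm² overlap (of its 181.25 mm²) is removed, clipping the outline; the 15.5×6 cube at (-2, 11) misses the remaining region (no effect) — area = 24.99 mm²; (whole slice rotated 20° about Z — lengths, areas and connectivity unchanged). So its area = 24.99 mm². Layer 1 is larger (47.25 vs 24.99 mm²).

layer 1 (z = 0.15 mm)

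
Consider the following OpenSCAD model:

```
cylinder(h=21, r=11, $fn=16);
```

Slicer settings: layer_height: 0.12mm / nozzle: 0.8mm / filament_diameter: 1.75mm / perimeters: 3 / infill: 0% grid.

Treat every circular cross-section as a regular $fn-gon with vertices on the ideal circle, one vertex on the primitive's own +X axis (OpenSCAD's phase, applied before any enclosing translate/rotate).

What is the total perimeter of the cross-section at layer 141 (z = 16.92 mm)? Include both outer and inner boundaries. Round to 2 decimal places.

At z = 16.92 mm: the cylinder: section is a regular 16-gon, circumradius r=11 (perimeter = 2·16·11.000·sin(180°/16) = 68.67 mm). Overall, the cross-section is a single solid region. Total boundary length (outer) = 68.67 mm.

68.67 mm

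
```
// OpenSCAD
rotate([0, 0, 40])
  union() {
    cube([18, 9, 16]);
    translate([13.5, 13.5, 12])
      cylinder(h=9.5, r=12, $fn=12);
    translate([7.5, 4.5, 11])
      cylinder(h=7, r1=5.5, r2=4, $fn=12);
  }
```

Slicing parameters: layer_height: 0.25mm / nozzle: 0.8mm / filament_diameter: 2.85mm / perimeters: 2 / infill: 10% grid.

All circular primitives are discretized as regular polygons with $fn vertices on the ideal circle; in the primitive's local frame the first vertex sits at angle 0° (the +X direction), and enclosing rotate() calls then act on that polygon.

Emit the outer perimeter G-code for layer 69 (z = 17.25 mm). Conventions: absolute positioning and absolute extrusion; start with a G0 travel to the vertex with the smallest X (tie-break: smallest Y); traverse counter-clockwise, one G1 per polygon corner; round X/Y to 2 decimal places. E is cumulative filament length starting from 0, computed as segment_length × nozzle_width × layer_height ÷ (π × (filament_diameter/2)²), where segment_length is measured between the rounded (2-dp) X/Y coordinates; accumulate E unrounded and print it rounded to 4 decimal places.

G0 X-10.15 Y16.94 Z17.25
G1 X-7.53 Y11.31 E0.1947
G1 X-2.44 Y7.74 E0.3896
G1 X-1.24 Y7.64 E0.4273
G1 X-1.24 Y7.55 E0.4302
G1 X-0.33 Y5.59 E0.4979
G1 X1.43 Y4.36 E0.5652
G1 X3.58 Y4.17 E0.6329
G1 X5.53 Y5.08 E0.7004
G1 X6.76 Y6.85 E0.7679
G1 X6.92 Y8.68 E0.8255
G1 X9.38 Y9.83 E0.9107
G1 X12.94 Y14.91 E1.1051
G1 X13.48 Y21.10 E1.2999
G1 X10.86 Y26.73 E1.4946
G1 X5.77 Y30.30 E1.6895
G1 X-0.42 Y30.84 E1.8843
G1 X-6.05 Y28.21 E2.0791
G1 X-9.61 Y23.12 E2.2739
G1 X-10.15 Y16.94 E2.4684

At z = 17.25 mm: the cube is absent (z outside [0, 16]); the r=12 cylinder at (13.5, 13.5) gives a regular 12-gon of circumradius 12 (constant along its height); the cone at (7.5, 4.5) contributes a regular 12-gon of circumradius 4.161 (interpolated between r1=5.5 and r2=4 at t=0.893); Taking the union: the regions partially overlap (shared area 31.22 mm²), so overlapping operands fuse into one piece — 1 connected region; (rotated 40° about Z; rotation is an isometry so areas/perimeters/island counts are preserved). The outline is a single polygon with 19 vertices. Extrusion per mm of travel: 0.8 × 0.25 / (π × 1.425²) = 0.031351. Accumulating E over each segment gives final E = 2.4684.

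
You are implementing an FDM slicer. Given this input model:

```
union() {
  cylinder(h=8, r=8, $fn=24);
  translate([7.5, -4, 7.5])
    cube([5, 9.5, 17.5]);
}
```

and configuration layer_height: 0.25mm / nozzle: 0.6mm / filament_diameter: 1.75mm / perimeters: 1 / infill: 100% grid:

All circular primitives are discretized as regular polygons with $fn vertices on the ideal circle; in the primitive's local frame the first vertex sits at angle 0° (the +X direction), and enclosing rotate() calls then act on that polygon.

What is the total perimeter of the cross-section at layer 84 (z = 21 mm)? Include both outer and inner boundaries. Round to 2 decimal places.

At z = 21 mm: the cylinder is absent (z outside [0, 8]); the cube at (7.5, -4) (footprint 5×9.5) is included at this height (perimeter 29.00 mm); Combining (union): only the 5×9.5 cube at (7.5, -4) is present, so the union is just that shape — boundary = 29.00 mm. Overall, the cross-section is a single solid region. Total boundary length (outer) = 29.00 mm.

29.00 mm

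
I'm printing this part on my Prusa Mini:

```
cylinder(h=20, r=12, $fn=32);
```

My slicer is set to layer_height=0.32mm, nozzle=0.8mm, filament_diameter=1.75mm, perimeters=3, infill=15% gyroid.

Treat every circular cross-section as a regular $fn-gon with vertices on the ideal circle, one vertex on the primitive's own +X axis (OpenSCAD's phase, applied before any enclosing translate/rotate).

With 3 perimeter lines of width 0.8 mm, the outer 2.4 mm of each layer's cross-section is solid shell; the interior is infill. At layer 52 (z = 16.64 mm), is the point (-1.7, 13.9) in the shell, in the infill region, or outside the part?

At z = 16.64 mm: the r=12 cylinder gives a regular 32-gon of circumradius 12 (constant along its height). Overall, the cross-section is a single solid region. The nearest boundary edge runs (0.00, 12.00)→(-2.34, 11.77); distance from the point to it = 2.06 mm. The point is not inside any of the regions above, so it lies outside the cross-section (2.06 mm from the nearest boundary).

outside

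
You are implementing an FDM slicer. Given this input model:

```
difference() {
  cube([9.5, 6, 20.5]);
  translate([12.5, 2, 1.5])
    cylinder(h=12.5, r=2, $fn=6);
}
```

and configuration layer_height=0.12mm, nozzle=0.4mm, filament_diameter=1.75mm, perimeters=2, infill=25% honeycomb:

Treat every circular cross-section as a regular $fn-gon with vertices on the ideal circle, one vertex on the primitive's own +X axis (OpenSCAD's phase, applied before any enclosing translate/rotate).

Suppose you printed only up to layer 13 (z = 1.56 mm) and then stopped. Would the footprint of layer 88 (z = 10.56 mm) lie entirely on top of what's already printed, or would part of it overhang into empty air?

entirely on top

Compare the two slices. At z = 1.56: the cube is present — its section is the full 9.5×6 rectangle (area 57.00 mm²); the r=2 cylinder at (12.5, 2) contributes a regular 6-gon of circumradius 2 (area = (6/2)·2.000²·sin(360°/6) = 10.39 mm²); Taking the first minus the rest: starting from the 9.5×6 cube (57.00 mm²), the r=2 cylinder at (12.5, 2) misses the remaining region (no effect) — area = 57.00 mm². At z = 10.56: the cube is present — its section is the full 9.5×6 rectangle (area 57.00 mm²); the r=2 cylinder at (12.5, 2) contributes a regular 6-gon of circumradius 2 (area = (6/2)·2.000²·sin(360°/6) = 10.39 mm²); Subtracting the remaining from the first: starting from the 9.5×6 cube (57.00 mm²), the r=2 cylinder at (12.5, 2) misses the remaining region (no effect) — area = 57.00 mm². Checking containment: the cross-section at z = 10.56 is a subset of the cross-section at z = 1.56.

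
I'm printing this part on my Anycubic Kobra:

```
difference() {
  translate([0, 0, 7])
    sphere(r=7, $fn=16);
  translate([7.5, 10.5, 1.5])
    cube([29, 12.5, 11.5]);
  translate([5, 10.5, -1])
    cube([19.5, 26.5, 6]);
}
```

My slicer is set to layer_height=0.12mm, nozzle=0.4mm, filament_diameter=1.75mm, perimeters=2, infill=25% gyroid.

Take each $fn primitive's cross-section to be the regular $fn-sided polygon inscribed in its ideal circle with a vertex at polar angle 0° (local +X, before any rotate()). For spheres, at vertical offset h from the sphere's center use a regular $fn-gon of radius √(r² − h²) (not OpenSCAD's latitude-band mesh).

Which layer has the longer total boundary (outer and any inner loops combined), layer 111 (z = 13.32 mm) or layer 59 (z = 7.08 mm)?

layer 59 (z = 7.08 mm)

Layer 111 (z = 13.32): the r=7 sphere contributes a regular 16-gon of circumradius √(7²−6.32²) = 3.010 (perimeter = 2·16·3.010·sin(180°/16) = 18.79 mm); the cube at (7.5, 10.5) does not reach this height (z outside [1.5, 13]); the cube at (5, 10.5) does not reach this height (z outside [-1, 5]); Subtracting the remaining from the first: none of the subtracted shapes is present at this height, so the r=7 sphere is unchanged — boundary = 18.79 mm. So its perimeter = 18.79 mm. Layer 59 (z = 7.08): the sphere: section is a regular 16-gon, circumradius = √(r²−h²) = √(7²−0.08²) = 7.000 (perimeter = 2·16·7.000·sin(180°/16) = 43.70 mm); the cube at (7.5, 10.5) (footprint 29×12.5) is included at this height (perimeter 83.00 mm); the cube at (5, 10.5) does not reach this height (z outside [-1, 5]); After the difference (first − rest): starting from the r=7 sphere, the 29×12.5 cube at (7.5, 10.5) misses the remaining region (no effect) — boundary = 43.70 mm. So its perimeter = 43.70 mm. Layer 59 is larger (43.70 vs 18.79 mm).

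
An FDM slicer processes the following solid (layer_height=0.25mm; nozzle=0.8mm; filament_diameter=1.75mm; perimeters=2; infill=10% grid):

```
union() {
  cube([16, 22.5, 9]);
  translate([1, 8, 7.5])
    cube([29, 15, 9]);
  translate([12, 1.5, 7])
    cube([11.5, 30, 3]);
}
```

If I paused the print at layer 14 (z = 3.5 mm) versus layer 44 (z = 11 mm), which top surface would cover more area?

Layer 14 (z = 3.5): the cube is present — its section is the full 16×22.5 rectangle (area 360.00 mm²); the cube at (1, 8) does not reach this height (z outside [7.5, 16.5]); the cube at (12, 1.5) is not intersected at this z (z outside [7, 10]); Combining (union): only the 16×22.5 cube is present, so the union is just that shape — area = 360.00 mm². So its area = 360.00 mm². Layer 44 (z = 11): the cube is not intersected at this z (z outside [0, 9]); the 29×15 cube at (1, 8) contributes its full rectangle (area 435.00 mm²); the cube at (12, 1.5) is not intersected at this z (z outside [7, 10]); Taking the union: only the 29×15 cube at (1, 8) is present, so the union is just that shape — area = 435.00 mm². So its area = 435.00 mm². Layer 44 is larger (435.00 vs 360.00 mm²).

layer 44 (z = 11 mm)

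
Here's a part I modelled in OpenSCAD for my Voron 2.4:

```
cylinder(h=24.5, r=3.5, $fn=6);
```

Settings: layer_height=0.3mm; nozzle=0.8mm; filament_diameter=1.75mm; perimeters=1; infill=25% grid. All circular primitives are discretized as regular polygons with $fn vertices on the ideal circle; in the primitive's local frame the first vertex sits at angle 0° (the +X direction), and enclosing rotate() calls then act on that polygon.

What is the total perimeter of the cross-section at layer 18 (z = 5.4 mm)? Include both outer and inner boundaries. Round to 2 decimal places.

At z = 5.4 mm: the r=3.5 cylinder contributes a regular 6-gon of circumradius 3.5 (perimeter = 2·6·3.500·sin(180°/6) = 21.00 mm). Overall, the cross-section is a single solid region. Total boundary length (outer) = 21.00 mm.

21.00 mm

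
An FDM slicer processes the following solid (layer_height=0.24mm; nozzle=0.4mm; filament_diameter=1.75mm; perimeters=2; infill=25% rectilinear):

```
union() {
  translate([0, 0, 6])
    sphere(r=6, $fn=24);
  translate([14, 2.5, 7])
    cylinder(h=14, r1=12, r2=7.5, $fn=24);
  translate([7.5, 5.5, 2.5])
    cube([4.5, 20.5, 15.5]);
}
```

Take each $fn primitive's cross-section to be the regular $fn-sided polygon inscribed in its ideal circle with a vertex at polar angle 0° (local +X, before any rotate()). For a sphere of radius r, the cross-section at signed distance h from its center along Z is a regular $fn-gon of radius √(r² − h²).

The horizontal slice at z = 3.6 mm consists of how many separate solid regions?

2

At z = 3.6 mm: the r=6 sphere contributes a regular 24-gon of circumradius √(6²−2.4²) = 5.499; the cone at (14, 2.5) does not reach this height (z outside [7, 21]); the cube at (7.5, 5.5) (footprint 4.5×20.5) is included at this height; Taking the union: the 2 present regions are separate (no shared area or edge), so areas and boundary lengths simply add and each stays a separate island — 2 connected regions. The result has 2 disconnected regions.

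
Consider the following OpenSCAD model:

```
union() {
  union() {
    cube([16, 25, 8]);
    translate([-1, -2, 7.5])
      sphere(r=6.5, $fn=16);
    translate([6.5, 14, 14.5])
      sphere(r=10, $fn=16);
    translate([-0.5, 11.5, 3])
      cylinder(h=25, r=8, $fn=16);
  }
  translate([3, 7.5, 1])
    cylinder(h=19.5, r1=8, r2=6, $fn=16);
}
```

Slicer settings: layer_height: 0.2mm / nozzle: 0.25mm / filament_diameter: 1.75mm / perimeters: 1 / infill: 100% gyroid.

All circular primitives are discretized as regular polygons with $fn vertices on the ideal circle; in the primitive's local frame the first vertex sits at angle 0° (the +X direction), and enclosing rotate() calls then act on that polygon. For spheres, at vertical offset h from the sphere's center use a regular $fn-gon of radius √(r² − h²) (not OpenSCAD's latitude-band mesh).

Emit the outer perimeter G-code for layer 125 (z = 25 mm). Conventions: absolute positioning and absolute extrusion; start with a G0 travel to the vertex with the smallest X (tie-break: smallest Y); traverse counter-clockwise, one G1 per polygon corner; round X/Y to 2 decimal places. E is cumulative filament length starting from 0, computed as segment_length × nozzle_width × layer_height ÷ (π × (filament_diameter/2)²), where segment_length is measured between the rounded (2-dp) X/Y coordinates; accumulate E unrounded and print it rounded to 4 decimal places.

G0 X-8.50 Y11.50 Z25.00
G1 X-7.89 Y8.44 E0.0649
G1 X-6.16 Y5.84 E0.1298
G1 X-3.56 Y4.11 E0.1947
G1 X-0.50 Y3.50 E0.2596
G1 X2.56 Y4.11 E0.3244
G1 X5.16 Y5.84 E0.3893
G1 X6.89 Y8.44 E0.4543
G1 X7.50 Y11.50 E0.5191
G1 X6.89 Y14.56 E0.5840
G1 X5.16 Y17.16 E0.6489
G1 X2.56 Y18.89 E0.7138
G1 X-0.50 Y19.50 E0.7787
G1 X-3.56 Y18.89 E0.8435
G1 X-6.16 Y17.16 E0.9085
G1 X-7.89 Y14.56 E0.9734
G1 X-8.50 Y11.50 E1.0382

At z = 25 mm: the cube is not intersected at this z (z outside [0, 8]); the sphere at (-1, -2) is absent (|z−center|=17.500 > r=6.5); the sphere at (6.5, 14) is absent (|z−center|=10.500 > r=10); the r=8 cylinder at (-0.5, 11.5) gives a regular 16-gon of circumradius 8 (constant along its height); Taking the union: only the r=8 cylinder at (-0.5, 11.5) is present, so the union is just that shape — 1 connected region; the cone at (3, 7.5) is absent (z outside [1, 20.5]); Combining (union): only the result so far is present, so the union is just that shape — 1 connected region. The outline is a single polygon with 16 vertices. Extrusion per mm of travel: 0.25 × 0.2 / (π × 0.875²) = 0.020788. Accumulating E over each segment gives final E = 1.0382.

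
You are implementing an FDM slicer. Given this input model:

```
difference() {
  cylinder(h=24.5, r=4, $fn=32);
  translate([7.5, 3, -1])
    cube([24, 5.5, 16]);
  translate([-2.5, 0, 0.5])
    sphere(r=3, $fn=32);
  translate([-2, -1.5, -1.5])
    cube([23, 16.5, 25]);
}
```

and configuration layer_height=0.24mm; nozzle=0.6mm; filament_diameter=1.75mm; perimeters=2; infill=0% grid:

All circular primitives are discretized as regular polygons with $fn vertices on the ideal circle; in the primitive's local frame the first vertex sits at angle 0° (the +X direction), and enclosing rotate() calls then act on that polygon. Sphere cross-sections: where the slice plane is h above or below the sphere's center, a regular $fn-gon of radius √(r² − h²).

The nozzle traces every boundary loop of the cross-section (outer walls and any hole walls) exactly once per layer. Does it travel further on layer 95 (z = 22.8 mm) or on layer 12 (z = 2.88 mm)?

layer 95 (z = 22.8 mm)

Layer 95 (z = 22.8): the r=4 cylinder contributes a regular 32-gon of circumradius 4 (perimeter = 2·32·4.000·sin(180°/32) = 25.09 mm); the cube at (7.5, 3) is absent (z outside [-1, 15]); the sphere at (-2.5, 0) is not intersected at this z (|z−center|=22.300 > r=3); the cube at (-2, -1.5) is present — its section is the full 23×16.5 rectangle (perimeter 79.00 mm); Taking the first minus the rest: starting from the r=4 cylinder, the 23×16.5 cube at (-2, -1.5) partially overlaps it — only the 28.95 mm² overlap (of its 379.50 mm²) is removed, clipping the outline — boundary = 25.83 mm. So its perimeter = 25.83 mm. Layer 12 (z = 2.88): the cylinder: section is a regular 32-gon, circumradius r=4 (perimeter = 2·32·4.000·sin(180°/32) = 25.09 mm); the 24×5.5 cube at (7.5, 3) contributes its full rectangle (perimeter 59.00 mm); the sphere at (-2.5, 0): section is a regular 32-gon, circumradius = √(r²−h²) = √(3²−2.38²) = 1.826 (perimeter = 2·32·1.826·sin(180°/32) = 11.46 mm); the 23×16.5 cube at (-2, -1.5) contributes its full rectangle (perimeter 79.00 mm); After the difference (first − rest): starting from the r=4 cylinder, the 24×5.5 cube at (7.5, 3) misses the remaining region (no effect); the r=3 sphere at (-2.5, 0) partially overlaps it — only the 9.80 mm² overlap (of its 10.41 mm²) is removed, clipping the outline; the 23×16.5 cube at (-2, -1.5) partially overlaps it — only the 25.61 mm² overlap (of its 379.50 mm²) is removed, clipping the outline — boundary = 23.75 mm. So its perimeter = 23.75 mm. Layer 95 is larger (25.83 vs 23.75 mm).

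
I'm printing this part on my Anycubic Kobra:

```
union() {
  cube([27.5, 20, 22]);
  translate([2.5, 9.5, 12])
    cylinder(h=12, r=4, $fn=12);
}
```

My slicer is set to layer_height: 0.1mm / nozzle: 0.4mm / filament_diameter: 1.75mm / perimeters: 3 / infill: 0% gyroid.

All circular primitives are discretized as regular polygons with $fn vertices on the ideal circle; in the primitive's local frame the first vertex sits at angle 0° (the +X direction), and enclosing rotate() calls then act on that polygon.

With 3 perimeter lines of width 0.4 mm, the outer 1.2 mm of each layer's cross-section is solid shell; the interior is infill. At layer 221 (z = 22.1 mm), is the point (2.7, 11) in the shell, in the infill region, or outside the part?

infill

At z = 22.1 mm: the cube is not intersected at this z (z outside [0, 22]); the r=4 cylinder at (2.5, 9.5) contributes a regular 12-gon of circumradius 4; Merging all regions: only the r=4 cylinder at (2.5, 9.5) is present, so the union is just that shape — 1 connected region. Overall, the cross-section is a single solid region. The nearest boundary edge runs (4.50, 12.96)→(2.50, 13.50); distance from the point to it = 2.36 mm. The point is inside the cross-section and 2.36 mm from the nearest boundary — more than the 1.2 mm shell width (3 × 0.4), so it's in the infill interior.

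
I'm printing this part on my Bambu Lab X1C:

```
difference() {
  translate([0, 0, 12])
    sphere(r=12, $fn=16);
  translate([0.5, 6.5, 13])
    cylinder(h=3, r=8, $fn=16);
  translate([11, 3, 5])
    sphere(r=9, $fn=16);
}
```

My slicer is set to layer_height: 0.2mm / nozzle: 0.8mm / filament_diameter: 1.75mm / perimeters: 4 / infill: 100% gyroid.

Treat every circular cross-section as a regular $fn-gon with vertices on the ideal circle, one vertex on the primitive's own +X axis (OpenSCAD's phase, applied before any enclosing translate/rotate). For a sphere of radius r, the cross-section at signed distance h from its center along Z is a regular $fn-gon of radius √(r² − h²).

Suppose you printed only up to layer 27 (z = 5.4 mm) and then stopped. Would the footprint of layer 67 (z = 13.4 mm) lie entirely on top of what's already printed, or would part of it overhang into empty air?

Compare the two slices. At z = 5.4: the r=12 sphere contributes a regular 16-gon of circumradius √(12²−6.6²) = 10.022 (area = (16/2)·10.022²·sin(360°/16) = 307.49 mm²); the cylinder at (0.5, 6.5) does not reach this height (z outside [13, 16]); the r=9 sphere at (11, 3) slices to a regular 16-gon of circumradius 8.991 (√(r²−h²) with h=0.4 from center) (area = (16/2)·8.991²·sin(360°/16) = 247.49 mm²); After the difference (first − rest): starting from the r=12 sphere (307.49 mm²), the r=9 sphere at (11, 3) partially overlaps it — only the 76.44 mm² overlap (of its 247.49 mm²) is removed, clipping the outline — area = 231.05 mm². At z = 13.4: the r=12 sphere slices to a regular 16-gon of circumradius 11.918 (√(r²−h²) with h=1.4 from center) (area = (16/2)·11.918²·sin(360°/16) = 434.85 mm²); the cylinder at (0.5, 6.5): section is a regular 16-gon, circumradius r=8 (area = (16/2)·8.000²·sin(360°/16) = 195.93 mm²); the r=9 sphere at (11, 3) slices to a regular 16-gon of circumradius 3.231 (√(r²−h²) with h=8.4 from center) (area = (16/2)·3.231²·sin(360°/16) = 31.96 mm²); Taking the first minus the rest: starting from the r=12 sphere (434.85 mm²), the r=8 cylinder at (0.5, 6.5) partially overlaps it — only the 165.06 mm² overlap (of its 195.93 mm²) is removed, clipping the outline; the r=9 sphere at (11, 3) partially overlaps it — only the 17.39 mm² overlap (of its 31.96 mm²) is removed, clipping the outline — area = 252.40 mm². Checking containment: at z = 13.4 the cross-section extends beyond the z = 5.4 cross-section by about 114.18 mm².

part overhangs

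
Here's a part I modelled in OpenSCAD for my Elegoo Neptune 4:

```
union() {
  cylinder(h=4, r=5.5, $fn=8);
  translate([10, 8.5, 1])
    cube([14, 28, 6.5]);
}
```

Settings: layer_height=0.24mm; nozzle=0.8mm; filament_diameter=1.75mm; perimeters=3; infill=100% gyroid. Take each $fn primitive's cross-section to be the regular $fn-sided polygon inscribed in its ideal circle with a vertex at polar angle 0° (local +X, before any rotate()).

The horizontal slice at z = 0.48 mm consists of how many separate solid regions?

1

At z = 0.48 mm: the cylinder: section is a regular 8-gon, circumradius r=5.5; the cube at (10, 8.5) does not reach this height (z outside [1, 7.5]); Combining (union): only the r=5.5 cylinder is present, so the union is just that shape — 1 connected region. The result has 1 disconnected region.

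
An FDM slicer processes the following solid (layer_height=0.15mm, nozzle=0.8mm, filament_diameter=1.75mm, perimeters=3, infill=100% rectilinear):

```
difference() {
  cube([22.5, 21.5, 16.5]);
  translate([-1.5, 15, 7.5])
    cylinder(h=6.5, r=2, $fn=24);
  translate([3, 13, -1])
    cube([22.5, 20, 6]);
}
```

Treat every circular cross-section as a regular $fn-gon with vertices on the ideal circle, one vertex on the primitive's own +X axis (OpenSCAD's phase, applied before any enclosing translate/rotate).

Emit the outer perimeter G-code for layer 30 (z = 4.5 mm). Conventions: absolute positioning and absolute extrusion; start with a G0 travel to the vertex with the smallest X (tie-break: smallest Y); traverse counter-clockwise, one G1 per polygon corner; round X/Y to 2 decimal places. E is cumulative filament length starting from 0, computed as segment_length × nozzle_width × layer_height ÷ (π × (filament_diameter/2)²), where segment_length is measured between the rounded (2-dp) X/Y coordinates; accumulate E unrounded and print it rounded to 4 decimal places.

At z = 4.5 mm: the cube (footprint 22.5×21.5) is included at this height; the cylinder at (-1.5, 15) does not reach this height (z outside [7.5, 14]); the 22.5×20 cube at (3, 13) contributes its full rectangle; Subtracting the remaining from the first: starting from the 22.5×21.5 cube, the 22.5×20 cube at (3, 13) partially overlaps it — only the 165.75 mm² overlap (of its 450.00 mm²) is removed, clipping the outline — 1 connected region. The outline is a single polygon with 6 vertices. Extrusion per mm of travel: 0.8 × 0.15 / (π × 0.875²) = 0.049890. Accumulating E over each segment gives final E = 4.3903.

G0 X0.00 Y0.00 Z4.50
G1 X22.50 Y0.00 E1.1225
G1 X22.50 Y13.00 E1.7711
G1 X3.00 Y13.00 E2.7440
G1 X3.00 Y21.50 E3.1680
G1 X0.00 Y21.50 E3.3177
G1 X0.00 Y0.00 E4.3903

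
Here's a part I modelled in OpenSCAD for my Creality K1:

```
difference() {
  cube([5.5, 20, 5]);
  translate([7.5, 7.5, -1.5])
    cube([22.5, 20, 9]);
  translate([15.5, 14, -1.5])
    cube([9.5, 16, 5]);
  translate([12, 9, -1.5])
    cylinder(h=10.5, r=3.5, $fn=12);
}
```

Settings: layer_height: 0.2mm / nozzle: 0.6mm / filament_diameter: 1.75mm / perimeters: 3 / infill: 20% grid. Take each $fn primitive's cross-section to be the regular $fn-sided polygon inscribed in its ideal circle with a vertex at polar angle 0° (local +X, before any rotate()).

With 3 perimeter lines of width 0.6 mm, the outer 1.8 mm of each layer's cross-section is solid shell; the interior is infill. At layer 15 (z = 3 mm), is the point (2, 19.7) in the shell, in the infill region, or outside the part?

At z = 3 mm: the 5.5×20 cube contributes its full rectangle; the cube at (7.5, 7.5) (footprint 22.5×20) is included at this height; the 9.5×16 cube at (15.5, 14) contributes its full rectangle; the cylinder at (12, 9): section is a regular 12-gon, circumradius r=3.5; Taking the first minus the rest: starting from the 5.5×20 cube, the 22.5×20 cube at (7.5, 7.5) misses the remaining region (no effect); the 9.5×16 cube at (15.5, 14) misses the remaining region (no effect); the r=3.5 cylinder at (12, 9) misses the remaining region (no effect) — 1 connected region. Overall, the cross-section is a single solid region. The nearest boundary edge runs (0.00, 20.00)→(5.50, 20.00); distance from the point to it = 0.30 mm. The point is inside the cross-section, 0.30 mm from the nearest boundary — within the 1.8 mm shell band (3 × 0.6).

shell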